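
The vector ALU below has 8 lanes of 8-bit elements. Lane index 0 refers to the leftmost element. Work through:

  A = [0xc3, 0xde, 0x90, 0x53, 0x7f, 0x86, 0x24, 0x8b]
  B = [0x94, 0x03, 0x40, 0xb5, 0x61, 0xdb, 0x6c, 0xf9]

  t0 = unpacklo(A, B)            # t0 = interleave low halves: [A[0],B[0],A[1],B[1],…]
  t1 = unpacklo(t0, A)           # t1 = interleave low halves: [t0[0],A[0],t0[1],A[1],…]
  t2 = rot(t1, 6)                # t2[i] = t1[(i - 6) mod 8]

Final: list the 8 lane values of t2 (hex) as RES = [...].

RES = [ 0x94  0xde  0xde  0x90  0x03  0x53  0xc3  0xc3 ]

t0 = [0xc3, 0x94, 0xde, 0x03, 0x90, 0x40, 0x53, 0xb5]
t1 = [0xc3, 0xc3, 0x94, 0xde, 0xde, 0x90, 0x03, 0x53]
t2 = [0x94, 0xde, 0xde, 0x90, 0x03, 0x53, 0xc3, 0xc3]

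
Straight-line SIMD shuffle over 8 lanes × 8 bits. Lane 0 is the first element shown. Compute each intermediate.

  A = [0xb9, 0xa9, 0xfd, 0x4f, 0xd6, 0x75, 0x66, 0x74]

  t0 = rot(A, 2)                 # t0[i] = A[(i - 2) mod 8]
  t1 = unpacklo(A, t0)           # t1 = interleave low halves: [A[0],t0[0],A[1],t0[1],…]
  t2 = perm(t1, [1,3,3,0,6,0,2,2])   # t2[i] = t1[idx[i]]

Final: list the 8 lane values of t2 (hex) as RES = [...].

RES = [0x66, 0x74, 0x74, 0xb9, 0x4f, 0xb9, 0xa9, 0xa9]

→ t0 |66|74|b9|a9|fd|4f|d6|75|
→ t1 |b9|66|a9|74|fd|b9|4f|a9|
→ t2 |66|74|74|b9|4f|b9|a9|a9|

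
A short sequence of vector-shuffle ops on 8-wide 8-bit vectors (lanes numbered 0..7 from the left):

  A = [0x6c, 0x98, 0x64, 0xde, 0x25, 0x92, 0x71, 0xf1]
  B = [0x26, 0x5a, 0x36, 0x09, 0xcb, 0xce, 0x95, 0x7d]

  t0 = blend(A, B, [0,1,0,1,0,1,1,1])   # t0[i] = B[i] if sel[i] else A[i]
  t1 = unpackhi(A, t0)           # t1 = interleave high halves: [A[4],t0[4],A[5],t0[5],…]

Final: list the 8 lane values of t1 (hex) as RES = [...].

  t0: 6c 5a 64 09 25 ce 95 7d
  t1: 25 25 92 ce 71 95 f1 7d

RES = [ 0x25  0x25  0x92  0xce  0x71  0x95  0xf1  0x7d ]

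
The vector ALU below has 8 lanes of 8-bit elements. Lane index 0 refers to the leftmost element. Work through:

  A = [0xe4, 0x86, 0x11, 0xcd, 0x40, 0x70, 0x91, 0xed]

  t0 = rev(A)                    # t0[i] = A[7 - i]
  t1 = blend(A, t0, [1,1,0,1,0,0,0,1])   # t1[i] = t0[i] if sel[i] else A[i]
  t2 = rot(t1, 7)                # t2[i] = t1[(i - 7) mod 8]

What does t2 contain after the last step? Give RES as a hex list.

RES = [0x91, 0x11, 0x40, 0x40, 0x70, 0x91, 0xe4, 0xed]

t0 = [0xed, 0x91, 0x70, 0x40, 0xcd, 0x11, 0x86, 0xe4]
t1 = [0xed, 0x91, 0x11, 0x40, 0x40, 0x70, 0x91, 0xe4]
t2 = [0x91, 0x11, 0x40, 0x40, 0x70, 0x91, 0xe4, 0xed]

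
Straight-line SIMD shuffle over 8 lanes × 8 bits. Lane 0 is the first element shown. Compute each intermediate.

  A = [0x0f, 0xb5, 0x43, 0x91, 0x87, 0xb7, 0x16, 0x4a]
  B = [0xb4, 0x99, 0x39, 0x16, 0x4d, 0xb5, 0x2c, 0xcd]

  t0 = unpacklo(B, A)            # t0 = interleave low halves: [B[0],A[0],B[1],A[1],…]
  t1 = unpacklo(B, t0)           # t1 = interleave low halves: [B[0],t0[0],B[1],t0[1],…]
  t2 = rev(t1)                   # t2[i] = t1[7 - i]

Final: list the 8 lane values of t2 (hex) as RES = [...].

RES = [0xb5, 0x16, 0x99, 0x39, 0x0f, 0x99, 0xb4, 0xb4]

t0 = [0xb4, 0x0f, 0x99, 0xb5, 0x39, 0x43, 0x16, 0x91]
t1 = [0xb4, 0xb4, 0x99, 0x0f, 0x39, 0x99, 0x16, 0xb5]
t2 = [0xb5, 0x16, 0x99, 0x39, 0x0f, 0x99, 0xb4, 0xb4]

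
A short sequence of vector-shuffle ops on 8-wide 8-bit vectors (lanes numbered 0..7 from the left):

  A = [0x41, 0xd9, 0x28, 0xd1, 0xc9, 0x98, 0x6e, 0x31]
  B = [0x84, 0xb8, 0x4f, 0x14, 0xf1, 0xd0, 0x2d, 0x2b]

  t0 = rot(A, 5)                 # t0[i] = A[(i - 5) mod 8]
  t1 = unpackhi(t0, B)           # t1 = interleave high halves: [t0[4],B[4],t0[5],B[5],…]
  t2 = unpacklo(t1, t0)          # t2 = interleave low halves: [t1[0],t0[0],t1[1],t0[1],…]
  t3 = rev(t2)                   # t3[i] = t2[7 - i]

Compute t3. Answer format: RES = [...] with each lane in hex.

RES = [ 0x6e  0xd0  0x98  0x41  0xc9  0xf1  0xd1  0x31 ]

t0 = [0xd1, 0xc9, 0x98, 0x6e, 0x31, 0x41, 0xd9, 0x28]
t1 = [0x31, 0xf1, 0x41, 0xd0, 0xd9, 0x2d, 0x28, 0x2b]
t2 = [0x31, 0xd1, 0xf1, 0xc9, 0x41, 0x98, 0xd0, 0x6e]
t3 = [0x6e, 0xd0, 0x98, 0x41, 0xc9, 0xf1, 0xd1, 0x31]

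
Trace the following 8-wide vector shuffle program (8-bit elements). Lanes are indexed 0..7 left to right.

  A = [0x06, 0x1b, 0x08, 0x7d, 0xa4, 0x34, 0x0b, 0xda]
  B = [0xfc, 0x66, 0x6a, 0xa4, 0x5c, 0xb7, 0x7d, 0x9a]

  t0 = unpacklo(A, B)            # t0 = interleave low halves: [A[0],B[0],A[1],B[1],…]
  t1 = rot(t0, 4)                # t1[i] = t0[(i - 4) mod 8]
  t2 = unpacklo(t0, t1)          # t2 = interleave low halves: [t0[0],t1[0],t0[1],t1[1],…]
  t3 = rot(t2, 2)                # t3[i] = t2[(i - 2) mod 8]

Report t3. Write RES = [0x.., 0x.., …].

RES = [ 0x66  0xa4  0x06  0x08  0xfc  0x6a  0x1b  0x7d ]

  t0: 06 fc 1b 66 08 6a 7d a4
  t1: 08 6a 7d a4 06 fc 1b 66
  t2: 06 08 fc 6a 1b 7d 66 a4
  t3: 66 a4 06 08 fc 6a 1b 7d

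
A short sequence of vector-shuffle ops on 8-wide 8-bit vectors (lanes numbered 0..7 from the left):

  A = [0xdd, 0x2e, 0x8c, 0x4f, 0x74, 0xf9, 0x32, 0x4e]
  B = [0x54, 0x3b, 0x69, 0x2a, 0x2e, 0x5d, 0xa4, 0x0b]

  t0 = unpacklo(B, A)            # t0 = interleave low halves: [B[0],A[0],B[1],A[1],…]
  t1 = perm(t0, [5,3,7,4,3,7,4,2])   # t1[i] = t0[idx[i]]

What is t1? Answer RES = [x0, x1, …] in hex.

→ t0 |54|dd|3b|2e|69|8c|2a|4f|
→ t1 |8c|2e|4f|69|2e|4f|69|3b|

RES = [0x8c, 0x2e, 0x4f, 0x69, 0x2e, 0x4f, 0x69, 0x3b]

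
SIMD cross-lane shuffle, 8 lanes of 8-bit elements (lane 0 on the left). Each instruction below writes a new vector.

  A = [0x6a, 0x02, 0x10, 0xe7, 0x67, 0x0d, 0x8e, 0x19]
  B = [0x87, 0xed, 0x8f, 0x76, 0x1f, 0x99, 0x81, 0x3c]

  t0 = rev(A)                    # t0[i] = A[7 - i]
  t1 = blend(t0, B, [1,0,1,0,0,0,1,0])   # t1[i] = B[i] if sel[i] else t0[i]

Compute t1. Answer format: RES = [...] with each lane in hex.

RES = [0x87, 0x8e, 0x8f, 0x67, 0xe7, 0x10, 0x81, 0x6a]

→ t0 |19|8e|0d|67|e7|10|02|6a|
→ t1 |87|8e|8f|67|e7|10|81|6a|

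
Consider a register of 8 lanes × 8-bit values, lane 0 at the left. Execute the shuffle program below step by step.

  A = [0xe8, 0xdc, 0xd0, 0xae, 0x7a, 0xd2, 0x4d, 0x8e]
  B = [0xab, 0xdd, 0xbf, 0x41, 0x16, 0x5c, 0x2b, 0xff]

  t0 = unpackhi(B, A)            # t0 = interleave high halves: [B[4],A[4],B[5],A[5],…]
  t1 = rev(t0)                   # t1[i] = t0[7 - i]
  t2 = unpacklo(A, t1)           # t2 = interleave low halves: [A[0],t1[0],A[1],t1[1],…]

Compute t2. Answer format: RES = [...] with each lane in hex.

RES = [ 0xe8  0x8e  0xdc  0xff  0xd0  0x4d  0xae  0x2b ]

  t0: 16 7a 5c d2 2b 4d ff 8e
  t1: 8e ff 4d 2b d2 5c 7a 16
  t2: e8 8e dc ff d0 4d ae 2b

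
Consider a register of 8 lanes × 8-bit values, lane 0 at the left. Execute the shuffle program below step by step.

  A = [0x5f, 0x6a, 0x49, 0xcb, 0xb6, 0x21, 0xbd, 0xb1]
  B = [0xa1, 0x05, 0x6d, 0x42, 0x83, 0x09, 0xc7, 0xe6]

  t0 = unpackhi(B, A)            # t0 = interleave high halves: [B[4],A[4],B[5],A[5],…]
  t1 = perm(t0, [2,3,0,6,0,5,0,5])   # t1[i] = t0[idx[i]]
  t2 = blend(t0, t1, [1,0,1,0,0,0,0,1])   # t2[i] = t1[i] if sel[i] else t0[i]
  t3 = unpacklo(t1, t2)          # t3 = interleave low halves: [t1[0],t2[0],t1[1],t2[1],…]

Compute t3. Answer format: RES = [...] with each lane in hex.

t0 = [0x83, 0xb6, 0x09, 0x21, 0xc7, 0xbd, 0xe6, 0xb1]
t1 = [0x09, 0x21, 0x83, 0xe6, 0x83, 0xbd, 0x83, 0xbd]
t2 = [0x09, 0xb6, 0x83, 0x21, 0xc7, 0xbd, 0xe6, 0xbd]
t3 = [0x09, 0x09, 0x21, 0xb6, 0x83, 0x83, 0xe6, 0x21]

RES = [ 0x09  0x09  0x21  0xb6  0x83  0x83  0xe6  0x21 ]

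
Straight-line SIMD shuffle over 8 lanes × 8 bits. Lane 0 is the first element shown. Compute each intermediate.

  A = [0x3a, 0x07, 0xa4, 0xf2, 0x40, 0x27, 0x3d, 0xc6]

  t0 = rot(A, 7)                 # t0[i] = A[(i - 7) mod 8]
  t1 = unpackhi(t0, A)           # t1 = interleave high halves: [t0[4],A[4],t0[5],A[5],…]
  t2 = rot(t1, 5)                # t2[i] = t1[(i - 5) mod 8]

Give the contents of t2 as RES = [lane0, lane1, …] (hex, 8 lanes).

t0 = [0x07, 0xa4, 0xf2, 0x40, 0x27, 0x3d, 0xc6, 0x3a]
t1 = [0x27, 0x40, 0x3d, 0x27, 0xc6, 0x3d, 0x3a, 0xc6]
t2 = [0x27, 0xc6, 0x3d, 0x3a, 0xc6, 0x27, 0x40, 0x3d]

RES = [0x27, 0xc6, 0x3d, 0x3a, 0xc6, 0x27, 0x40, 0x3d]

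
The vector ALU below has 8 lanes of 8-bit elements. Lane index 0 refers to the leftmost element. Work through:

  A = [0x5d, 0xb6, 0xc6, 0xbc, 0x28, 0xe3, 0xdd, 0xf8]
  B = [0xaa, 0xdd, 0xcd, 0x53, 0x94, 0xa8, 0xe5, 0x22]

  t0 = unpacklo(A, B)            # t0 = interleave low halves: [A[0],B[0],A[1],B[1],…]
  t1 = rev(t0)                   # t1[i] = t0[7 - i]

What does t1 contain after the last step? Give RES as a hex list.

t0 = [0x5d, 0xaa, 0xb6, 0xdd, 0xc6, 0xcd, 0xbc, 0x53]
t1 = [0x53, 0xbc, 0xcd, 0xc6, 0xdd, 0xb6, 0xaa, 0x5d]

RES = [0x53, 0xbc, 0xcd, 0xc6, 0xdd, 0xb6, 0xaa, 0x5d]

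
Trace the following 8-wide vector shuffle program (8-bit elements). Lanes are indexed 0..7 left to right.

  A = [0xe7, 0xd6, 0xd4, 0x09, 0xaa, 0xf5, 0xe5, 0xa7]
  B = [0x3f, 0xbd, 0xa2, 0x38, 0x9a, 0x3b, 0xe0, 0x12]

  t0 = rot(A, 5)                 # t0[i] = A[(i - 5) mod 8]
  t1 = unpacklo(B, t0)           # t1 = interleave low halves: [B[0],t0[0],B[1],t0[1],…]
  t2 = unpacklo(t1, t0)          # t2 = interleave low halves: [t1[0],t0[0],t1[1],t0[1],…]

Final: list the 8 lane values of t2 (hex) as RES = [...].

→ t0 |09|aa|f5|e5|a7|e7|d6|d4|
→ t1 |3f|09|bd|aa|a2|f5|38|e5|
→ t2 |3f|09|09|aa|bd|f5|aa|e5|

RES = [ 0x3f  0x09  0x09  0xaa  0xbd  0xf5  0xaa  0xe5 ]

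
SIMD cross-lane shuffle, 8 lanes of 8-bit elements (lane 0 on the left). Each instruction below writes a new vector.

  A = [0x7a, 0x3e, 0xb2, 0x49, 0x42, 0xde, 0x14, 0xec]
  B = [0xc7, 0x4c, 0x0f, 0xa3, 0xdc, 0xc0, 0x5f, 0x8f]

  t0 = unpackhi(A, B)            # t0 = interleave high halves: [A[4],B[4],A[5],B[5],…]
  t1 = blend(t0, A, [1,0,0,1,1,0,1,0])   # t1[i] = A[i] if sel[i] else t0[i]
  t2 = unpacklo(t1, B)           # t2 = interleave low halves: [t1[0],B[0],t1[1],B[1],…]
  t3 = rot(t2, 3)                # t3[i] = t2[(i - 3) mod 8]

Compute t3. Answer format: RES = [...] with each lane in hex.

RES = [ 0x0f  0x49  0xa3  0x7a  0xc7  0xdc  0x4c  0xde ]

  t0: 42 dc de c0 14 5f ec 8f
  t1: 7a dc de 49 42 5f 14 8f
  t2: 7a c7 dc 4c de 0f 49 a3
  t3: 0f 49 a3 7a c7 dc 4c de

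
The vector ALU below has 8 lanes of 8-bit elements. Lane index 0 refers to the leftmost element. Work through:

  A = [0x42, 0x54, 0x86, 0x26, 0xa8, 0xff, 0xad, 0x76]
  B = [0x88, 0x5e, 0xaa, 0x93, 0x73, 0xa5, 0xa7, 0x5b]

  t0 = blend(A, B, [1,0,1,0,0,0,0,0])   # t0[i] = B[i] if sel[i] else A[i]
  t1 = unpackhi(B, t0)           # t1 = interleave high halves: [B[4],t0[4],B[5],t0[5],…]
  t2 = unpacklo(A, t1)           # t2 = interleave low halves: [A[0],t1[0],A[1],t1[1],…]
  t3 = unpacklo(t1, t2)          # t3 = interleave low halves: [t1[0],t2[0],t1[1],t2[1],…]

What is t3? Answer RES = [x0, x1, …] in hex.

  t0: 88 54 aa 26 a8 ff ad 76
  t1: 73 a8 a5 ff a7 ad 5b 76
  t2: 42 73 54 a8 86 a5 26 ff
  t3: 73 42 a8 73 a5 54 ff a8

RES = [ 0x73  0x42  0xa8  0x73  0xa5  0x54  0xff  0xa8 ]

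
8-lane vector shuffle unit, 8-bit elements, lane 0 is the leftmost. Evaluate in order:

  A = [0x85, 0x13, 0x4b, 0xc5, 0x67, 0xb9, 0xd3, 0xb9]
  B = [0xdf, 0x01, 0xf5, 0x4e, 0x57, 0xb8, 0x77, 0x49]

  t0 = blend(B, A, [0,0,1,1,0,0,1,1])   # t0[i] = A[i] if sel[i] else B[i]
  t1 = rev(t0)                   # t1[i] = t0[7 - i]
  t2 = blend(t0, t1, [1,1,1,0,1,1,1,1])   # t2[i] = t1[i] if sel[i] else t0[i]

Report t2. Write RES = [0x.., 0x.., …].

→ t0 |df|01|4b|c5|57|b8|d3|b9|
→ t1 |b9|d3|b8|57|c5|4b|01|df|
→ t2 |b9|d3|b8|c5|c5|4b|01|df|

RES = [0xb9, 0xd3, 0xb8, 0xc5, 0xc5, 0x4b, 0x01, 0xdf]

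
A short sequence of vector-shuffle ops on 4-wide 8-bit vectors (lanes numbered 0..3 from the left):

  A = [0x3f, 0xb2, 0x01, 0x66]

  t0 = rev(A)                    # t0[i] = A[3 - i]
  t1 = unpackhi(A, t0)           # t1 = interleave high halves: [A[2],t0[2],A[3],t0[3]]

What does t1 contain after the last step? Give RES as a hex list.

RES = [ 0x01  0xb2  0x66  0x3f ]

→ t0 |66|01|b2|3f|
→ t1 |01|b2|66|3f|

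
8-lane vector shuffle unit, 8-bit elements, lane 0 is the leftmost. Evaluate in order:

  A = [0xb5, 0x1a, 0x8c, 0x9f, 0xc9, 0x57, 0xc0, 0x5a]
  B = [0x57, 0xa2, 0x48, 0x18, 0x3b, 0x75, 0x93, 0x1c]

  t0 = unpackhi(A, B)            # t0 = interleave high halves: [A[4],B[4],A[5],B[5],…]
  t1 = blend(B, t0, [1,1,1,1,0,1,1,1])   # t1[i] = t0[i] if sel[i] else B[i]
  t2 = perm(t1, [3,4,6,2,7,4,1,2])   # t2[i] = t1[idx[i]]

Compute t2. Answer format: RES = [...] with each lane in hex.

→ t0 |c9|3b|57|75|c0|93|5a|1c|
→ t1 |c9|3b|57|75|3b|93|5a|1c|
→ t2 |75|3b|5a|57|1c|3b|3b|57|

RES = [ 0x75  0x3b  0x5a  0x57  0x1c  0x3b  0x3b  0x57 ]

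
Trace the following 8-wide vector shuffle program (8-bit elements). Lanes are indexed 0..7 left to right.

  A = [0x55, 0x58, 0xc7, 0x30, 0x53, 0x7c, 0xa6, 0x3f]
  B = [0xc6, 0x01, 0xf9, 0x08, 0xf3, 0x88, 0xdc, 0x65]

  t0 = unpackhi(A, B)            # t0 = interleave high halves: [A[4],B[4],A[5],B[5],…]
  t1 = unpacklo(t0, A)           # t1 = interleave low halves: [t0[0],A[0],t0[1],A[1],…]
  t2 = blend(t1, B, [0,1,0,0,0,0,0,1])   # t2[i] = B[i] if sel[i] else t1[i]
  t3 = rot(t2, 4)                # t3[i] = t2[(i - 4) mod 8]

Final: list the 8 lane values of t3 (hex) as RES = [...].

t0 = [0x53, 0xf3, 0x7c, 0x88, 0xa6, 0xdc, 0x3f, 0x65]
t1 = [0x53, 0x55, 0xf3, 0x58, 0x7c, 0xc7, 0x88, 0x30]
t2 = [0x53, 0x01, 0xf3, 0x58, 0x7c, 0xc7, 0x88, 0x65]
t3 = [0x7c, 0xc7, 0x88, 0x65, 0x53, 0x01, 0xf3, 0x58]

RES = [0x7c, 0xc7, 0x88, 0x65, 0x53, 0x01, 0xf3, 0x58]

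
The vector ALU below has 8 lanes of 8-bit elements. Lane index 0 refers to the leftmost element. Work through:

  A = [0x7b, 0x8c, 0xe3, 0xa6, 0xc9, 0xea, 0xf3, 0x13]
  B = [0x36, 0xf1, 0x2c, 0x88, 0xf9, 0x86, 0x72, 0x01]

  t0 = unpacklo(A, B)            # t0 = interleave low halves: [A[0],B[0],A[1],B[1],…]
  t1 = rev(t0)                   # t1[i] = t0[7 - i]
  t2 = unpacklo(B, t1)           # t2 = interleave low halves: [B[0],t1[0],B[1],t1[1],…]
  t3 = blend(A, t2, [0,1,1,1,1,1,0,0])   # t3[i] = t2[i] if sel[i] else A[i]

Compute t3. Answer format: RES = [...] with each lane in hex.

RES = [ 0x7b  0x88  0xf1  0xa6  0x2c  0x2c  0xf3  0x13 ]

→ t0 |7b|36|8c|f1|e3|2c|a6|88|
→ t1 |88|a6|2c|e3|f1|8c|36|7b|
→ t2 |36|88|f1|a6|2c|2c|88|e3|
→ t3 |7b|88|f1|a6|2c|2c|f3|13|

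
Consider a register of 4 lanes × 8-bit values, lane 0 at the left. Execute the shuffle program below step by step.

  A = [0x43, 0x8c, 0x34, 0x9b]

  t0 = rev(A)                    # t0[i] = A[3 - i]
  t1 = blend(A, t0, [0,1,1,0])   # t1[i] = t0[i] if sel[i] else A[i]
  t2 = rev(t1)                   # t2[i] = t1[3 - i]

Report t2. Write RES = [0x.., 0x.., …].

RES = [0x9b, 0x8c, 0x34, 0x43]

t0 = [0x9b, 0x34, 0x8c, 0x43]
t1 = [0x43, 0x34, 0x8c, 0x9b]
t2 = [0x9b, 0x8c, 0x34, 0x43]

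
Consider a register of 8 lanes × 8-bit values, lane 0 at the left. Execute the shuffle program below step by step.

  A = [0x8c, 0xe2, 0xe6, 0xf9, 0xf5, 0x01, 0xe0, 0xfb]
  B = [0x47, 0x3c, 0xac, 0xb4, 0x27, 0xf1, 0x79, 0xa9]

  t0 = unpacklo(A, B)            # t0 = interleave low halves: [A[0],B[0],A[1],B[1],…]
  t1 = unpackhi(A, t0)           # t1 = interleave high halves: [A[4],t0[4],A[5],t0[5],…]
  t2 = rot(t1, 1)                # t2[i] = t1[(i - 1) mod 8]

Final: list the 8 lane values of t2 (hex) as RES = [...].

  t0: 8c 47 e2 3c e6 ac f9 b4
  t1: f5 e6 01 ac e0 f9 fb b4
  t2: b4 f5 e6 01 ac e0 f9 fb

RES = [ 0xb4  0xf5  0xe6  0x01  0xac  0xe0  0xf9  0xfb ]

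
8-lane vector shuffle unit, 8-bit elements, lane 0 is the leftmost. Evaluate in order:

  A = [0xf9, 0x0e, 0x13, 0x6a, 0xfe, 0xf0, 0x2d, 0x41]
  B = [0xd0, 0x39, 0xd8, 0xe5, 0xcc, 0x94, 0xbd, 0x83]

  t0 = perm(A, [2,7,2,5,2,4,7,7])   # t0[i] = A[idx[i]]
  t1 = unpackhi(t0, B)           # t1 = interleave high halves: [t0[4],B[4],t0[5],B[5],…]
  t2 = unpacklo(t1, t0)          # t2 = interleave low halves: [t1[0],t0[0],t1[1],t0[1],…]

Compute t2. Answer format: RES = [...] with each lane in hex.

RES = [0x13, 0x13, 0xcc, 0x41, 0xfe, 0x13, 0x94, 0xf0]

t0 = [0x13, 0x41, 0x13, 0xf0, 0x13, 0xfe, 0x41, 0x41]
t1 = [0x13, 0xcc, 0xfe, 0x94, 0x41, 0xbd, 0x41, 0x83]
t2 = [0x13, 0x13, 0xcc, 0x41, 0xfe, 0x13, 0x94, 0xf0]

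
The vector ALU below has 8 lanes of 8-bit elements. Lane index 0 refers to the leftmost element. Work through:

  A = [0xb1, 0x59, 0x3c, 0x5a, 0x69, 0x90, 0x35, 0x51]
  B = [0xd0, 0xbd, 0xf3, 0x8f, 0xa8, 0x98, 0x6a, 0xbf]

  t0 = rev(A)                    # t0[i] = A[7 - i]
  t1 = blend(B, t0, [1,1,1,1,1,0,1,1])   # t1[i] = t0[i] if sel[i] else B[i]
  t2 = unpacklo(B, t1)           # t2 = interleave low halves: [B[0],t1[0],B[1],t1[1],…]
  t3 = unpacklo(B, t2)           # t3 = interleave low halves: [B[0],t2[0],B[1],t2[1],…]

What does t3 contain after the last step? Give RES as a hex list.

t0 = [0x51, 0x35, 0x90, 0x69, 0x5a, 0x3c, 0x59, 0xb1]
t1 = [0x51, 0x35, 0x90, 0x69, 0x5a, 0x98, 0x59, 0xb1]
t2 = [0xd0, 0x51, 0xbd, 0x35, 0xf3, 0x90, 0x8f, 0x69]
t3 = [0xd0, 0xd0, 0xbd, 0x51, 0xf3, 0xbd, 0x8f, 0x35]

RES = [ 0xd0  0xd0  0xbd  0x51  0xf3  0xbd  0x8f  0x35 ]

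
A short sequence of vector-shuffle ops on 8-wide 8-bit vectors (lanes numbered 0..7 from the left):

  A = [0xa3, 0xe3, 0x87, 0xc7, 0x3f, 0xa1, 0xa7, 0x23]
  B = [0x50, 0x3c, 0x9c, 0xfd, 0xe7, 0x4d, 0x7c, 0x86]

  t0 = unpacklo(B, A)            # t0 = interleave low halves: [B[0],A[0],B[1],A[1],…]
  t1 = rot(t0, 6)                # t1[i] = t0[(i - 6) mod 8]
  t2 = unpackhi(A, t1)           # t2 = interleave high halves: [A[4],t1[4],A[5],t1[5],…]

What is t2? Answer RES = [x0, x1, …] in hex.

  t0: 50 a3 3c e3 9c 87 fd c7
  t1: 3c e3 9c 87 fd c7 50 a3
  t2: 3f fd a1 c7 a7 50 23 a3

RES = [ 0x3f  0xfd  0xa1  0xc7  0xa7  0x50  0x23  0xa3 ]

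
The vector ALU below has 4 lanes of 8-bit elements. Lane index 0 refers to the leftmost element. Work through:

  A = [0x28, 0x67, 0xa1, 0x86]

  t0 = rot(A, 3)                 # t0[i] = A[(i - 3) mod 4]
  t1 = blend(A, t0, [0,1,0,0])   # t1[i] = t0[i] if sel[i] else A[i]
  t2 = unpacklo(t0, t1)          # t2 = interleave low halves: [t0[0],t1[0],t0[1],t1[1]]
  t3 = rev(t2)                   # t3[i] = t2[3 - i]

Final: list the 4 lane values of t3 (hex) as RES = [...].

RES = [0xa1, 0xa1, 0x28, 0x67]

  t0: 67 a1 86 28
  t1: 28 a1 a1 86
  t2: 67 28 a1 a1
  t3: a1 a1 28 67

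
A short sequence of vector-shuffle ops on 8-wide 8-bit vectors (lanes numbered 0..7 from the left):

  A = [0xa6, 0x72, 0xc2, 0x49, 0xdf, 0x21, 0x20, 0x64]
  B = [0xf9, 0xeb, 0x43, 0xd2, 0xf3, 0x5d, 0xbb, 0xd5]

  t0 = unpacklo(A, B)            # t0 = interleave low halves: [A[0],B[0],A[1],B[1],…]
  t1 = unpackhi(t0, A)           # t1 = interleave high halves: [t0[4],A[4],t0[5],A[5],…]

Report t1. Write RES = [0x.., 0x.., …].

RES = [0xc2, 0xdf, 0x43, 0x21, 0x49, 0x20, 0xd2, 0x64]

  t0: a6 f9 72 eb c2 43 49 d2
  t1: c2 df 43 21 49 20 d2 64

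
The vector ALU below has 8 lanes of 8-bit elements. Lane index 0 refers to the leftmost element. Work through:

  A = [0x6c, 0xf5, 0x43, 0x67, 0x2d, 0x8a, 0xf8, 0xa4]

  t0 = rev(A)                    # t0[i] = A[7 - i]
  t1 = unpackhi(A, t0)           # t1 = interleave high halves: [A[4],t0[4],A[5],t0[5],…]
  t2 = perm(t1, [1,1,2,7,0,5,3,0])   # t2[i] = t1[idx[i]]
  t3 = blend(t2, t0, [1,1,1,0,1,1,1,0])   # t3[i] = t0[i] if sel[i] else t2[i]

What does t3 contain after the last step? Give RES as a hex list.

RES = [0xa4, 0xf8, 0x8a, 0x6c, 0x67, 0x43, 0xf5, 0x2d]

t0 = [0xa4, 0xf8, 0x8a, 0x2d, 0x67, 0x43, 0xf5, 0x6c]
t1 = [0x2d, 0x67, 0x8a, 0x43, 0xf8, 0xf5, 0xa4, 0x6c]
t2 = [0x67, 0x67, 0x8a, 0x6c, 0x2d, 0xf5, 0x43, 0x2d]
t3 = [0xa4, 0xf8, 0x8a, 0x6c, 0x67, 0x43, 0xf5, 0x2d]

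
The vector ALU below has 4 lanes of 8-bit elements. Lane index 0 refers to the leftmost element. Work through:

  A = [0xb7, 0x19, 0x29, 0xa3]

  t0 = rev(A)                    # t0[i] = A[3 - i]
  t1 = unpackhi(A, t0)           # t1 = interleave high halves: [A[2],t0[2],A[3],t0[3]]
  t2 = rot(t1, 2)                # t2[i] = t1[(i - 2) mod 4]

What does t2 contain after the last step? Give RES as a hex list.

→ t0 |a3|29|19|b7|
→ t1 |29|19|a3|b7|
→ t2 |a3|b7|29|19|

RES = [0xa3, 0xb7, 0x29, 0x19]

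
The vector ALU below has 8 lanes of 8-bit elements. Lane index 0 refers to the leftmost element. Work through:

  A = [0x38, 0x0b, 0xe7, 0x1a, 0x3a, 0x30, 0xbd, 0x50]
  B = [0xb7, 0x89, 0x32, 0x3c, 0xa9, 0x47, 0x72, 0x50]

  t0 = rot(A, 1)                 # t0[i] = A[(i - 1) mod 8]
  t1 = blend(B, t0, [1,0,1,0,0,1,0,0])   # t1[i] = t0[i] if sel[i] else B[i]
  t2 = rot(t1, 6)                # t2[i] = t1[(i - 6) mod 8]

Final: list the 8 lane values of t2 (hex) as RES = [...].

  t0: 50 38 0b e7 1a 3a 30 bd
  t1: 50 89 0b 3c a9 3a 72 50
  t2: 0b 3c a9 3a 72 50 50 89

RES = [ 0x0b  0x3c  0xa9  0x3a  0x72  0x50  0x50  0x89 ]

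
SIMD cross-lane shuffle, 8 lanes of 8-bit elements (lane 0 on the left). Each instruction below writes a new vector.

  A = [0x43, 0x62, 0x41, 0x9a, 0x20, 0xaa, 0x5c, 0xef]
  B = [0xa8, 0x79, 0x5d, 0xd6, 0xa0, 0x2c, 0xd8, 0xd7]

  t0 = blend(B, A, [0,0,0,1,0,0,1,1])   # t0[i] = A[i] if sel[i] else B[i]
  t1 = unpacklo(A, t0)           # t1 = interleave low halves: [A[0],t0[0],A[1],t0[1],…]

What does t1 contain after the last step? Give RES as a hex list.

RES = [0x43, 0xa8, 0x62, 0x79, 0x41, 0x5d, 0x9a, 0x9a]

  t0: a8 79 5d 9a a0 2c 5c ef
  t1: 43 a8 62 79 41 5d 9a 9a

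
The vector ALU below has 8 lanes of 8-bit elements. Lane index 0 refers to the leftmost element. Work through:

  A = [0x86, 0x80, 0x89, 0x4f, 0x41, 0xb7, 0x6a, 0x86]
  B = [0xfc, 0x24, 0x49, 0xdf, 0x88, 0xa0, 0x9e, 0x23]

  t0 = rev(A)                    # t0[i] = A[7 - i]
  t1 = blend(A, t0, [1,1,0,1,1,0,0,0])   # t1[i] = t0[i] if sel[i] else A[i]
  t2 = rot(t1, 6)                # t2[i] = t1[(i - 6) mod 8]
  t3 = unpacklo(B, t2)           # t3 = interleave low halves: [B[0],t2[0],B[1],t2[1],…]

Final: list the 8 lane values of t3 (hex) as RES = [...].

RES = [0xfc, 0x89, 0x24, 0x41, 0x49, 0x4f, 0xdf, 0xb7]

t0 = [0x86, 0x6a, 0xb7, 0x41, 0x4f, 0x89, 0x80, 0x86]
t1 = [0x86, 0x6a, 0x89, 0x41, 0x4f, 0xb7, 0x6a, 0x86]
t2 = [0x89, 0x41, 0x4f, 0xb7, 0x6a, 0x86, 0x86, 0x6a]
t3 = [0xfc, 0x89, 0x24, 0x41, 0x49, 0x4f, 0xdf, 0xb7]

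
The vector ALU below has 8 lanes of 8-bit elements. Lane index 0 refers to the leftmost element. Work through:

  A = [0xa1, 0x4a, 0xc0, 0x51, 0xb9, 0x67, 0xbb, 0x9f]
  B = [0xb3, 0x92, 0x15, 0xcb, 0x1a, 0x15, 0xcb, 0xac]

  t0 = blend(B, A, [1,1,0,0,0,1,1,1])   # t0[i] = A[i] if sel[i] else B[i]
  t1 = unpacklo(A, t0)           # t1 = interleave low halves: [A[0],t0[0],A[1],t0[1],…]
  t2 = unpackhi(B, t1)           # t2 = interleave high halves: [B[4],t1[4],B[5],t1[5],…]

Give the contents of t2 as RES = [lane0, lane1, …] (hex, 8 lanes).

  t0: a1 4a 15 cb 1a 67 bb 9f
  t1: a1 a1 4a 4a c0 15 51 cb
  t2: 1a c0 15 15 cb 51 ac cb

RES = [0x1a, 0xc0, 0x15, 0x15, 0xcb, 0x51, 0xac, 0xcb]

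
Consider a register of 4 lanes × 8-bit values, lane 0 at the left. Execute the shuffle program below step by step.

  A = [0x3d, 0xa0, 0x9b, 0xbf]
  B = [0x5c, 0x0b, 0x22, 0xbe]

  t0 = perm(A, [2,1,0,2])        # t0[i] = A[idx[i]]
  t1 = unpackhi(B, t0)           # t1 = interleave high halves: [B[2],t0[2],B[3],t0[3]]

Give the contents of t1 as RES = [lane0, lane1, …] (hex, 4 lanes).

  t0: 9b a0 3d 9b
  t1: 22 3d be 9b

RES = [0x22, 0x3d, 0xbe, 0x9b]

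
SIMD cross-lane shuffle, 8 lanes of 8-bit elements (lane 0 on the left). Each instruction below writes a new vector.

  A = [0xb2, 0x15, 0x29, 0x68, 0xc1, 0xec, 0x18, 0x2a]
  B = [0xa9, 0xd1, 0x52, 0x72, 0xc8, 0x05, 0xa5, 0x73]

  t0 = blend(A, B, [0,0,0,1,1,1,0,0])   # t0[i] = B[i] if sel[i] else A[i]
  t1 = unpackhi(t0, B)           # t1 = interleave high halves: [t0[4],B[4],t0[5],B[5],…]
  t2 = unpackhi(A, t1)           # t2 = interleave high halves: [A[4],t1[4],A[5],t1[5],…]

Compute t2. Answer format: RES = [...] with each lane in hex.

→ t0 |b2|15|29|72|c8|05|18|2a|
→ t1 |c8|c8|05|05|18|a5|2a|73|
→ t2 |c1|18|ec|a5|18|2a|2a|73|

RES = [0xc1, 0x18, 0xec, 0xa5, 0x18, 0x2a, 0x2a, 0x73]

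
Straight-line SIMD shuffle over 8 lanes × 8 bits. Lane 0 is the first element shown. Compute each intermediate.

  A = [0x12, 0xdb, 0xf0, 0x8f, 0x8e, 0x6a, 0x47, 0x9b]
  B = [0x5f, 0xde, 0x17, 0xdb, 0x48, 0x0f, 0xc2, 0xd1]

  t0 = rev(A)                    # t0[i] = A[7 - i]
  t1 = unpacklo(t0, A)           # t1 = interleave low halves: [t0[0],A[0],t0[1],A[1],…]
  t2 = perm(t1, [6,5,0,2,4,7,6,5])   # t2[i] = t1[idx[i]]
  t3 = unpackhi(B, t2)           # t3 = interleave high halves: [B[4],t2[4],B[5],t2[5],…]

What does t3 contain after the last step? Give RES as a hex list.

RES = [ 0x48  0x6a  0x0f  0x8f  0xc2  0x8e  0xd1  0xf0 ]

→ t0 |9b|47|6a|8e|8f|f0|db|12|
→ t1 |9b|12|47|db|6a|f0|8e|8f|
→ t2 |8e|f0|9b|47|6a|8f|8e|f0|
→ t3 |48|6a|0f|8f|c2|8e|d1|f0|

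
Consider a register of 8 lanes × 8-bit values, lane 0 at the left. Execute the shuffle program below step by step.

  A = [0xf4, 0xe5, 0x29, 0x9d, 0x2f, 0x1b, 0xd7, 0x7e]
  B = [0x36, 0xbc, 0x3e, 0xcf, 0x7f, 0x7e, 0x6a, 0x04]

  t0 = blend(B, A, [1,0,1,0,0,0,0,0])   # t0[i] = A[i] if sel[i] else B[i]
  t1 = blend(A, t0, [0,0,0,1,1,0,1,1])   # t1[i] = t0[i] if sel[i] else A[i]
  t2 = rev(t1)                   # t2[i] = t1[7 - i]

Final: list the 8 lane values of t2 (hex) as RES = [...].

t0 = [0xf4, 0xbc, 0x29, 0xcf, 0x7f, 0x7e, 0x6a, 0x04]
t1 = [0xf4, 0xe5, 0x29, 0xcf, 0x7f, 0x1b, 0x6a, 0x04]
t2 = [0x04, 0x6a, 0x1b, 0x7f, 0xcf, 0x29, 0xe5, 0xf4]

RES = [ 0x04  0x6a  0x1b  0x7f  0xcf  0x29  0xe5  0xf4 ]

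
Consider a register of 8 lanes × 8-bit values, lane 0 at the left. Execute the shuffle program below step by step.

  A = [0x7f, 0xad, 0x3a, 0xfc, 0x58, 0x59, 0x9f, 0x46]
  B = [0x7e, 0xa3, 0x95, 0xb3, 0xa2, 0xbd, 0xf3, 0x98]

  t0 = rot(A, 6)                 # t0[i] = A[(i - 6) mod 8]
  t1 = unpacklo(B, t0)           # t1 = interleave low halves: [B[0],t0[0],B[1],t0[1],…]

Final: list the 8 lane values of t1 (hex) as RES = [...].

→ t0 |3a|fc|58|59|9f|46|7f|ad|
→ t1 |7e|3a|a3|fc|95|58|b3|59|

RES = [0x7e, 0x3a, 0xa3, 0xfc, 0x95, 0x58, 0xb3, 0x59]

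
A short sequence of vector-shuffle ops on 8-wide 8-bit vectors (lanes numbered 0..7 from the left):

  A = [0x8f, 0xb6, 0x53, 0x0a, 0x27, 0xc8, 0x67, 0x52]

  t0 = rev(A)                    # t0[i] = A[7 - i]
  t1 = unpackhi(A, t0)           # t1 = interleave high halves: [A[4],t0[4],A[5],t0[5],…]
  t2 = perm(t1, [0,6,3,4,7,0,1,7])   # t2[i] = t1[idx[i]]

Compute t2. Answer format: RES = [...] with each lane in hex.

→ t0 |52|67|c8|27|0a|53|b6|8f|
→ t1 |27|0a|c8|53|67|b6|52|8f|
→ t2 |27|52|53|67|8f|27|0a|8f|

RES = [ 0x27  0x52  0x53  0x67  0x8f  0x27  0x0a  0x8f ]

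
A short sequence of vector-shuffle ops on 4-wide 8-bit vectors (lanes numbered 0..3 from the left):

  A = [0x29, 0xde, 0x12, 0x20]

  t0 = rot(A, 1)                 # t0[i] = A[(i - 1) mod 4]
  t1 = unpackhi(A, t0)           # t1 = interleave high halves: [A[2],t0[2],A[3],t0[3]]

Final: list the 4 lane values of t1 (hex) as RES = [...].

RES = [ 0x12  0xde  0x20  0x12 ]

t0 = [0x20, 0x29, 0xde, 0x12]
t1 = [0x12, 0xde, 0x20, 0x12]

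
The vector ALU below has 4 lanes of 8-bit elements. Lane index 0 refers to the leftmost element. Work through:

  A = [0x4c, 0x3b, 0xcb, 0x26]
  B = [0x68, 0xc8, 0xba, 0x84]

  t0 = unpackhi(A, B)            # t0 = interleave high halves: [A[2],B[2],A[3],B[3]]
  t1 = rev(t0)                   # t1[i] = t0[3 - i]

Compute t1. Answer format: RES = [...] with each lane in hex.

RES = [0x84, 0x26, 0xba, 0xcb]

  t0: cb ba 26 84
  t1: 84 26 ba cb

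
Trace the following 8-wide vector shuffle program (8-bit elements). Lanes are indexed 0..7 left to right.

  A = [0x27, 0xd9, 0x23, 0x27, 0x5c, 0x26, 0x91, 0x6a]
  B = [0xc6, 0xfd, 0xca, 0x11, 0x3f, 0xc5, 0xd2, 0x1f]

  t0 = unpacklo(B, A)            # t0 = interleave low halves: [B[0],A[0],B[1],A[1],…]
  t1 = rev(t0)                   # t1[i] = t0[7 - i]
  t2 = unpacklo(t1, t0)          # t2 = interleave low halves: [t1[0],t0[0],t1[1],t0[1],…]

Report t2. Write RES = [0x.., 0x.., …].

t0 = [0xc6, 0x27, 0xfd, 0xd9, 0xca, 0x23, 0x11, 0x27]
t1 = [0x27, 0x11, 0x23, 0xca, 0xd9, 0xfd, 0x27, 0xc6]
t2 = [0x27, 0xc6, 0x11, 0x27, 0x23, 0xfd, 0xca, 0xd9]

RES = [ 0x27  0xc6  0x11  0x27  0x23  0xfd  0xca  0xd9 ]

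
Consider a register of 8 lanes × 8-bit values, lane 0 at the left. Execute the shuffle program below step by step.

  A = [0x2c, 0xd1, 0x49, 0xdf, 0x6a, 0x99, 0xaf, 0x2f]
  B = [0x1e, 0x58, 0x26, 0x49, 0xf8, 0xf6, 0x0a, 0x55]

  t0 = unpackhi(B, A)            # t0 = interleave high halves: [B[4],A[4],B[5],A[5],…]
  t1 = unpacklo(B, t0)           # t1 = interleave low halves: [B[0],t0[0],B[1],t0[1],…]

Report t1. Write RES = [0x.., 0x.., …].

  t0: f8 6a f6 99 0a af 55 2f
  t1: 1e f8 58 6a 26 f6 49 99

RES = [ 0x1e  0xf8  0x58  0x6a  0x26  0xf6  0x49  0x99 ]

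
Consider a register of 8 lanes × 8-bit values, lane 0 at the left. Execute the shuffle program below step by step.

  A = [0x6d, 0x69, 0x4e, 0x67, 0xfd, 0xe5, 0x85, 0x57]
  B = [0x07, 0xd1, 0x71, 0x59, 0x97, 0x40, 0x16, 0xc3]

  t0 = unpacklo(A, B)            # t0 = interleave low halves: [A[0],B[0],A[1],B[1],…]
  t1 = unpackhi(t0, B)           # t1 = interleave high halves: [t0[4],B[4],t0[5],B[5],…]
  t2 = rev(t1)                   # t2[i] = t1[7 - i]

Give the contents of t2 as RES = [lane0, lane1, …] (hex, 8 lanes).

RES = [ 0xc3  0x59  0x16  0x67  0x40  0x71  0x97  0x4e ]

→ t0 |6d|07|69|d1|4e|71|67|59|
→ t1 |4e|97|71|40|67|16|59|c3|
→ t2 |c3|59|16|67|40|71|97|4e|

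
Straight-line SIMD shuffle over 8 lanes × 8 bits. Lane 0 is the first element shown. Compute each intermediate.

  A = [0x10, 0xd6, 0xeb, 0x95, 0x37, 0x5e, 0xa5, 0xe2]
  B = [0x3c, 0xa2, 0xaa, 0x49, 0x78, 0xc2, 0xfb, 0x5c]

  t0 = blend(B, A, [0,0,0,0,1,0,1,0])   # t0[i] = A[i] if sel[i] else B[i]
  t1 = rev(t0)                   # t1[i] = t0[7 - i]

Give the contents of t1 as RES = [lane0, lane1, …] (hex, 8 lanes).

RES = [0x5c, 0xa5, 0xc2, 0x37, 0x49, 0xaa, 0xa2, 0x3c]

t0 = [0x3c, 0xa2, 0xaa, 0x49, 0x37, 0xc2, 0xa5, 0x5c]
t1 = [0x5c, 0xa5, 0xc2, 0x37, 0x49, 0xaa, 0xa2, 0x3c]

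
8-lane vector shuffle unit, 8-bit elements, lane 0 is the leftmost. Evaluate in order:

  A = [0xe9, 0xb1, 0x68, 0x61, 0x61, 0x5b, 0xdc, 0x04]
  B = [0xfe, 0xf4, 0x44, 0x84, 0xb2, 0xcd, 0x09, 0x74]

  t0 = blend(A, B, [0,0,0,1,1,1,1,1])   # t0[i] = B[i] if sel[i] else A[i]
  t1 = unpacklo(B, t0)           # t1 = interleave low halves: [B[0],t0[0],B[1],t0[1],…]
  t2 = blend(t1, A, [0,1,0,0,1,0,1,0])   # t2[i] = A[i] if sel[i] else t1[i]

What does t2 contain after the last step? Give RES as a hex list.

RES = [0xfe, 0xb1, 0xf4, 0xb1, 0x61, 0x68, 0xdc, 0x84]

→ t0 |e9|b1|68|84|b2|cd|09|74|
→ t1 |fe|e9|f4|b1|44|68|84|84|
→ t2 |fe|b1|f4|b1|61|68|dc|84|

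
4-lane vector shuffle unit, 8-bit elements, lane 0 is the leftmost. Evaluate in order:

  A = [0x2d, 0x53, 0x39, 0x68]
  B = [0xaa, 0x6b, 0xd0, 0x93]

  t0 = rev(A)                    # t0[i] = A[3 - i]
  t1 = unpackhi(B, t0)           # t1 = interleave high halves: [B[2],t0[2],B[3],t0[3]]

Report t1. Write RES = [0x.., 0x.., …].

  t0: 68 39 53 2d
  t1: d0 53 93 2d

RES = [ 0xd0  0x53  0x93  0x2d ]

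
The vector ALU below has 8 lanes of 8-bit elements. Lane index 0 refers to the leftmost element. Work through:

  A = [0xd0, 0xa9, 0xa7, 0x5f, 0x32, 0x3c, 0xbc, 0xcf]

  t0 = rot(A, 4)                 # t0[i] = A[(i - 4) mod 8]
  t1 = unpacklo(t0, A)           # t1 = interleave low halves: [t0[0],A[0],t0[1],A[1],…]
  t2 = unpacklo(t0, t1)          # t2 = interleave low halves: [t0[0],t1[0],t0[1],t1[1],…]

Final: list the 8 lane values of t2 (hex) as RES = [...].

RES = [0x32, 0x32, 0x3c, 0xd0, 0xbc, 0x3c, 0xcf, 0xa9]

  t0: 32 3c bc cf d0 a9 a7 5f
  t1: 32 d0 3c a9 bc a7 cf 5f
  t2: 32 32 3c d0 bc 3c cf a9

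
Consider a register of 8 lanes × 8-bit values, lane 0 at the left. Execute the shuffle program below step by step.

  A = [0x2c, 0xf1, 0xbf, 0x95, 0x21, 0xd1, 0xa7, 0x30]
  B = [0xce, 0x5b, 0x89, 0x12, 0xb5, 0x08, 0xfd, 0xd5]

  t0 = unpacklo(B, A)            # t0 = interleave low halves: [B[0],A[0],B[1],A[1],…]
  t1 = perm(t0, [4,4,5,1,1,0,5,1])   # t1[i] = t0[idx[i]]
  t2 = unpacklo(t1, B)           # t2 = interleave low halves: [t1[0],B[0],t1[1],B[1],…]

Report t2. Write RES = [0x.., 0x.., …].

t0 = [0xce, 0x2c, 0x5b, 0xf1, 0x89, 0xbf, 0x12, 0x95]
t1 = [0x89, 0x89, 0xbf, 0x2c, 0x2c, 0xce, 0xbf, 0x2c]
t2 = [0x89, 0xce, 0x89, 0x5b, 0xbf, 0x89, 0x2c, 0x12]

RES = [ 0x89  0xce  0x89  0x5b  0xbf  0x89  0x2c  0x12 ]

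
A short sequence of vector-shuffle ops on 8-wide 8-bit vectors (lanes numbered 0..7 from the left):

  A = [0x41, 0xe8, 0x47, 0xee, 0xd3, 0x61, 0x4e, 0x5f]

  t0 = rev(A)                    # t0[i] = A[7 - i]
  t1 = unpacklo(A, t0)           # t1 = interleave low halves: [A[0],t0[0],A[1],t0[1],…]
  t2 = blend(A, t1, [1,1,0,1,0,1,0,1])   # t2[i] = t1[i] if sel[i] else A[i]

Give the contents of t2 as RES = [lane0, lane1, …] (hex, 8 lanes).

RES = [0x41, 0x5f, 0x47, 0x4e, 0xd3, 0x61, 0x4e, 0xd3]

→ t0 |5f|4e|61|d3|ee|47|e8|41|
→ t1 |41|5f|e8|4e|47|61|ee|d3|
→ t2 |41|5f|47|4e|d3|61|4e|d3|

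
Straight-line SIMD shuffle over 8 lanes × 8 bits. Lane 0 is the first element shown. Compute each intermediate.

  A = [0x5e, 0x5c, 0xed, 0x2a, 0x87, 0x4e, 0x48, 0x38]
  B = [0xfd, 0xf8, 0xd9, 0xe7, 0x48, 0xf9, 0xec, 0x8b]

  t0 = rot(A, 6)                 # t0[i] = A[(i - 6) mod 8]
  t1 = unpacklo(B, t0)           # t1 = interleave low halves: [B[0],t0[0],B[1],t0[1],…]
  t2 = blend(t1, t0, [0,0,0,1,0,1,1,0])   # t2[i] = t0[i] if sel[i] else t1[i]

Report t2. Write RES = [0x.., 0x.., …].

RES = [ 0xfd  0xed  0xf8  0x4e  0xd9  0x38  0x5e  0x4e ]

t0 = [0xed, 0x2a, 0x87, 0x4e, 0x48, 0x38, 0x5e, 0x5c]
t1 = [0xfd, 0xed, 0xf8, 0x2a, 0xd9, 0x87, 0xe7, 0x4e]
t2 = [0xfd, 0xed, 0xf8, 0x4e, 0xd9, 0x38, 0x5e, 0x4e]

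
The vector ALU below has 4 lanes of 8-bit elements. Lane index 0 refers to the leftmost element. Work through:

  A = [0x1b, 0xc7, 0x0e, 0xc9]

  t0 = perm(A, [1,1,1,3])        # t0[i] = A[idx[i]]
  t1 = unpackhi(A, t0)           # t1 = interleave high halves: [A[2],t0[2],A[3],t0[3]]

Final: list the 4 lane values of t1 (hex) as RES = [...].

RES = [0x0e, 0xc7, 0xc9, 0xc9]

→ t0 |c7|c7|c7|c9|
→ t1 |0e|c7|c9|c9|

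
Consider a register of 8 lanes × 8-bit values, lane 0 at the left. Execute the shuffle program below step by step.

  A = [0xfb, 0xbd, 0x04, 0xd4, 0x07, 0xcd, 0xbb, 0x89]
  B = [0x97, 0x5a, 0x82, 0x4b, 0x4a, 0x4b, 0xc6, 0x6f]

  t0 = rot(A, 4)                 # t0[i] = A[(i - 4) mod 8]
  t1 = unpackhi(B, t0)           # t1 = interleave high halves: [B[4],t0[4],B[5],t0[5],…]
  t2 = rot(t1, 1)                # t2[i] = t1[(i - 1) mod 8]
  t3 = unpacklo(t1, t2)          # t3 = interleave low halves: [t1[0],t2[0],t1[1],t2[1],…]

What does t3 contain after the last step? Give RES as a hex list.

  t0: 07 cd bb 89 fb bd 04 d4
  t1: 4a fb 4b bd c6 04 6f d4
  t2: d4 4a fb 4b bd c6 04 6f
  t3: 4a d4 fb 4a 4b fb bd 4b

RES = [0x4a, 0xd4, 0xfb, 0x4a, 0x4b, 0xfb, 0xbd, 0x4b]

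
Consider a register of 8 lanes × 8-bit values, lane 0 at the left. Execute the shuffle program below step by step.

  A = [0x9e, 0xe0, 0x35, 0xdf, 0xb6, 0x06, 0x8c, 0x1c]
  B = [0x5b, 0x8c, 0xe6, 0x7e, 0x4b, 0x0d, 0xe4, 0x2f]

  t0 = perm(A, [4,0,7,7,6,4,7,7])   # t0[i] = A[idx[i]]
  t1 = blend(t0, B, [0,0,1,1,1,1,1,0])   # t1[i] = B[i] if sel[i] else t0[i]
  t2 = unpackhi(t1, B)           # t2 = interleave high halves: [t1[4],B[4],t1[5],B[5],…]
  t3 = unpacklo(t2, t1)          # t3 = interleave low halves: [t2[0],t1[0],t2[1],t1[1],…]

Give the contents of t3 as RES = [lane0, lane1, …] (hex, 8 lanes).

  t0: b6 9e 1c 1c 8c b6 1c 1c
  t1: b6 9e e6 7e 4b 0d e4 1c
  t2: 4b 4b 0d 0d e4 e4 1c 2f
  t3: 4b b6 4b 9e 0d e6 0d 7e

RES = [ 0x4b  0xb6  0x4b  0x9e  0x0d  0xe6  0x0d  0x7e ]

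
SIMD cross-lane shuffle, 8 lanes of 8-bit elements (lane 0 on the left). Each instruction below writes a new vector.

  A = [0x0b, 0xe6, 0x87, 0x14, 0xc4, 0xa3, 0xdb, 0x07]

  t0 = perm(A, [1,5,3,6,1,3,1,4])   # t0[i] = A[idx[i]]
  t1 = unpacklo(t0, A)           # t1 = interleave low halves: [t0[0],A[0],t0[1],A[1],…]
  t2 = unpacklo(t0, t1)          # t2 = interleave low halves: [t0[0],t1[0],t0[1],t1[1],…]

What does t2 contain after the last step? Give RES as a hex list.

t0 = [0xe6, 0xa3, 0x14, 0xdb, 0xe6, 0x14, 0xe6, 0xc4]
t1 = [0xe6, 0x0b, 0xa3, 0xe6, 0x14, 0x87, 0xdb, 0x14]
t2 = [0xe6, 0xe6, 0xa3, 0x0b, 0x14, 0xa3, 0xdb, 0xe6]

RES = [0xe6, 0xe6, 0xa3, 0x0b, 0x14, 0xa3, 0xdb, 0xe6]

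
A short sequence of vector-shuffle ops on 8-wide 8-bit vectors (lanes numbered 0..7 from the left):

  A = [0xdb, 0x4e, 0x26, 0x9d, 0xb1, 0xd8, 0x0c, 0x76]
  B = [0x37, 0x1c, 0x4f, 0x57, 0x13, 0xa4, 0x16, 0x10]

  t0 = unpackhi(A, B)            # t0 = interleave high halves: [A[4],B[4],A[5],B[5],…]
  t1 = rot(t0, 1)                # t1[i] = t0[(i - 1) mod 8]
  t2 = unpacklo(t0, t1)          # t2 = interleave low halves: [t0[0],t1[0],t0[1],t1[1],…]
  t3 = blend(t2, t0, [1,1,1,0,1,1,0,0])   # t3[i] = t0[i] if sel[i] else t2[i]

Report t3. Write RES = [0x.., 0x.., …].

  t0: b1 13 d8 a4 0c 16 76 10
  t1: 10 b1 13 d8 a4 0c 16 76
  t2: b1 10 13 b1 d8 13 a4 d8
  t3: b1 13 d8 b1 0c 16 a4 d8

RES = [ 0xb1  0x13  0xd8  0xb1  0x0c  0x16  0xa4  0xd8 ]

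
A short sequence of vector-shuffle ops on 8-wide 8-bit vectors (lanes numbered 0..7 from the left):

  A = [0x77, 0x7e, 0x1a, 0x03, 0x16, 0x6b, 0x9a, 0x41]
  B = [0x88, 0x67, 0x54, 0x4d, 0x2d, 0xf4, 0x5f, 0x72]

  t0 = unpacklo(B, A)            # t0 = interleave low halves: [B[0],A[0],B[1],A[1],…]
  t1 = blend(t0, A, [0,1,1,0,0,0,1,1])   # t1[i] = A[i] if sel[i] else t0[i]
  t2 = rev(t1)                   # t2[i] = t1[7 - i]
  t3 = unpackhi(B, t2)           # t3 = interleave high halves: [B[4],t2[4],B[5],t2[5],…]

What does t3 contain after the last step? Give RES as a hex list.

RES = [0x2d, 0x7e, 0xf4, 0x1a, 0x5f, 0x7e, 0x72, 0x88]

  t0: 88 77 67 7e 54 1a 4d 03
  t1: 88 7e 1a 7e 54 1a 9a 41
  t2: 41 9a 1a 54 7e 1a 7e 88
  t3: 2d 7e f4 1a 5f 7e 72 88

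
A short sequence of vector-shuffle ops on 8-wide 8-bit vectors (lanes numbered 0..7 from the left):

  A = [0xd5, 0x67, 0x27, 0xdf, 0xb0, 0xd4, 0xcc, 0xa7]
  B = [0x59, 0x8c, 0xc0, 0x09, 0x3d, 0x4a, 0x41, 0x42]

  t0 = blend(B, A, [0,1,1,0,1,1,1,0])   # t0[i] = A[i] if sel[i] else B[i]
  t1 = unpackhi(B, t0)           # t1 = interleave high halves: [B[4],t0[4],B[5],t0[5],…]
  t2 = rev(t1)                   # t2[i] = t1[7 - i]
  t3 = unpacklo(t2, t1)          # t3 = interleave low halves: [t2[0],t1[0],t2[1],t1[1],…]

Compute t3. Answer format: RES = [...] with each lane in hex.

RES = [0x42, 0x3d, 0x42, 0xb0, 0xcc, 0x4a, 0x41, 0xd4]

  t0: 59 67 27 09 b0 d4 cc 42
  t1: 3d b0 4a d4 41 cc 42 42
  t2: 42 42 cc 41 d4 4a b0 3d
  t3: 42 3d 42 b0 cc 4a 41 d4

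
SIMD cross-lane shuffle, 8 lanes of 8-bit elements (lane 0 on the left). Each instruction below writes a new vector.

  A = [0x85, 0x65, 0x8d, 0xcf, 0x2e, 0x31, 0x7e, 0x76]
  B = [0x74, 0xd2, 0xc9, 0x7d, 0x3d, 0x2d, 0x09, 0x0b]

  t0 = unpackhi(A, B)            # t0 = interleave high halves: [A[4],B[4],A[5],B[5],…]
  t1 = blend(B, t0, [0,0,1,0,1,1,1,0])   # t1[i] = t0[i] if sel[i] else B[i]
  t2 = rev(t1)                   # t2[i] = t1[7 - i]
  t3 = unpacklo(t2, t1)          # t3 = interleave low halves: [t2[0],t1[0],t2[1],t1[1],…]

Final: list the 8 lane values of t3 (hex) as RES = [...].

RES = [ 0x0b  0x74  0x76  0xd2  0x09  0x31  0x7e  0x7d ]

→ t0 |2e|3d|31|2d|7e|09|76|0b|
→ t1 |74|d2|31|7d|7e|09|76|0b|
→ t2 |0b|76|09|7e|7d|31|d2|74|
→ t3 |0b|74|76|d2|09|31|7e|7d|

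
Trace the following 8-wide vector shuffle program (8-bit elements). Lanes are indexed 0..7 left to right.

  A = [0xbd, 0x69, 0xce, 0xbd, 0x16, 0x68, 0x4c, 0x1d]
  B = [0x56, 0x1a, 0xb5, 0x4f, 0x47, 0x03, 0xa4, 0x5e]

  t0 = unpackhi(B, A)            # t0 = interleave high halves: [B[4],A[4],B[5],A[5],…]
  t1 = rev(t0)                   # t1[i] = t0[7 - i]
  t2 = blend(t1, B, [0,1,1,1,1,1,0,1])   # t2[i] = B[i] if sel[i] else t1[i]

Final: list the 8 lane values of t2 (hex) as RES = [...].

RES = [0x1d, 0x1a, 0xb5, 0x4f, 0x47, 0x03, 0x16, 0x5e]

  t0: 47 16 03 68 a4 4c 5e 1d
  t1: 1d 5e 4c a4 68 03 16 47
  t2: 1d 1a b5 4f 47 03 16 5e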